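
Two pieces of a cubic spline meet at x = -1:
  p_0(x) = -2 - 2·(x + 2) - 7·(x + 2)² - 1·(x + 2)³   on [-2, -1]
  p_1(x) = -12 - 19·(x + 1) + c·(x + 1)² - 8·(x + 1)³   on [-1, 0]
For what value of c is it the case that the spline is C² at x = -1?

-10

p_0''(x) = -14 - 6·(x + 2), so p_0''(-1) = -20. On the right, p_1''(-1) = 2c, so c = -10.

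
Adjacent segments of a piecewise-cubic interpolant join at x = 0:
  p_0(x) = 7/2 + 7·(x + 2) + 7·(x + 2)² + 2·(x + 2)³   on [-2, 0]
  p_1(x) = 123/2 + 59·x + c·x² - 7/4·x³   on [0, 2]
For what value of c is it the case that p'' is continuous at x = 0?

19

p_0''(x) = 14 + 12·(x + 2), so p_0''(0) = 38. On the right, p_1''(0) = 2c, so c = 19.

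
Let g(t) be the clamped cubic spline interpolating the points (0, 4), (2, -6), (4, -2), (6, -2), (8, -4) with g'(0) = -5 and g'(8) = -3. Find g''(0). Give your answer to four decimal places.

-3.5000

Put m_i = g'' at the i-th knot. Here h = (2, 2, 2, 2) and Δ = (-5, 2, 0, -1), so the interior equations h_(i-1)·m_(i-1) + 2(h_(i-1)+h_i)·m_i + h_i·m_(i+1) = 6(Δ_i − Δ_(i-1)) read
  2·m_0 + 8·m_1 + 2·m_2 = 6(Δ_1 - Δ_0) = 42
  2·m_1 + 8·m_2 + 2·m_3 = 6(Δ_2 - Δ_1) = -12
  2·m_2 + 8·m_3 + 2·m_4 = 6(Δ_3 - Δ_2) = -6
Clamped end conditions give two more equations: 2h_0·m_0 + h_0·m_1 = 6(Δ_0 - g'(0)) = 0 and h_3·m_3 + 2h_3·m_4 = 6(g'(8) - Δ_3) = -12.
Solving: m_0 = -7/2, m_1 = 7, m_2 = -7/2, m_3 = 1, m_4 = -7/2.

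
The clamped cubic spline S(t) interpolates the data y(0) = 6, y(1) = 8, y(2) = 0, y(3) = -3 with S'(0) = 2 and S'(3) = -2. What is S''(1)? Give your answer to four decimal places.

Write M_i for S''(x_i). With h_i = 1, 1, 1 and divided differences Δ_i = 2, -8, -3, the continuity of S' gives the tridiagonal system
  1·M_0 + 4·M_1 + 1·M_2 = 6(Δ_1 - Δ_0) = -60
  1·M_1 + 4·M_2 + 1·M_3 = 6(Δ_2 - Δ_1) = 30
Clamped end conditions give two more equations: 2h_0·M_0 + h_0·M_1 = 6(Δ_0 - S'(0)) = 0 and h_2·M_2 + 2h_2·M_3 = 6(S'(3) - Δ_2) = 6.
Solving: M_0 = 158/15, M_1 = -316/15, M_2 = 206/15, M_3 = -58/15.

-21.0667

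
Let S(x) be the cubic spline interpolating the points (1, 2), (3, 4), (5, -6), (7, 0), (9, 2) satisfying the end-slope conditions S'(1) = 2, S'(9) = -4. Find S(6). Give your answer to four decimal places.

Write σ_i for S''(x_i). With h_i = 2, 2, 2, 2 and divided differences Δ_i = 1, -5, 3, 1, the continuity of S' gives the tridiagonal system
  2·σ_0 + 8·σ_1 + 2·σ_2 = 6(Δ_1 - Δ_0) = -36
  2·σ_1 + 8·σ_2 + 2·σ_3 = 6(Δ_2 - Δ_1) = 48
  2·σ_2 + 8·σ_3 + 2·σ_4 = 6(Δ_3 - Δ_2) = -12
Clamped end conditions give two more equations: 2h_0·σ_0 + h_0·σ_1 = 6(Δ_0 - S'(1)) = -6 and h_3·σ_3 + 2h_3·σ_4 = 6(S'(9) - Δ_3) = -30.
Solving: σ_0 = 57/28, σ_1 = -99/14, σ_2 = 33/4, σ_3 = -27/14, σ_4 = -183/28.
On [5, 7], S(x) = -6 - 13/7·(x - 5) + 33/8·(x - 5)² - 95/112·(x - 5)³.
With (x - 5) = 1: S(6) = -513/112.

-4.5804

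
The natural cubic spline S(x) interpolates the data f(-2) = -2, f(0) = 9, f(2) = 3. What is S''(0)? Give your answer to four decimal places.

-6.3750

Write m_i for S''(x_i). With h_i = 2, 2 and divided differences Δ_i = 11/2, -3, the continuity of S' gives the tridiagonal system
  2·m_0 + 8·m_1 + 2·m_2 = 6(Δ_1 - Δ_0) = -51
Natural end conditions: m_0 = m_2 = 0.
Solving: m_0 = 0, m_1 = -51/8, m_2 = 0.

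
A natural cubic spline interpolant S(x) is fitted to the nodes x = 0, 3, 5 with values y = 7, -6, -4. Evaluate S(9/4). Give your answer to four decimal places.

Let σ_i = S''(x_i). Step sizes h_i = 3, 2; slopes of the chords Δ_i = (y_(i+1) - y_i)/h_i = -13/3, 1.
  3·σ_0 + 10·σ_1 + 2·σ_2 = 6(Δ_1 - Δ_0) = 32
Natural end conditions: σ_0 = σ_2 = 0.
Solving: σ_0 = 0, σ_1 = 16/5, σ_2 = 0.
On [0, 3], S(x) = 7 - 89/15·x + 0·x² + 8/45·x³.
With x = 9/4: S(9/4) = -173/40.

-4.3250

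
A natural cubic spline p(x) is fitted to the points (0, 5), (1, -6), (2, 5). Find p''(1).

33

Put M_i = p'' at the i-th knot. Here h = (1, 1) and Δ = (-11, 11), so the interior equations h_(i-1)·M_(i-1) + 2(h_(i-1)+h_i)·M_i + h_i·M_(i+1) = 6(Δ_i − Δ_(i-1)) read
  1·M_0 + 4·M_1 + 1·M_2 = 6(Δ_1 - Δ_0) = 132
Natural end conditions: M_0 = M_2 = 0.
Solving: M_0 = 0, M_1 = 33, M_2 = 0.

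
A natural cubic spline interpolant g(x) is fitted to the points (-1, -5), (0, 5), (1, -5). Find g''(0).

-30

Write M_i for g''(x_i). With h_i = 1, 1 and divided differences Δ_i = 10, -10, the continuity of g' gives the tridiagonal system
  1·M_0 + 4·M_1 + 1·M_2 = 6(Δ_1 - Δ_0) = -120
Natural end conditions: M_0 = M_2 = 0.
Solving the tridiagonal system: M_0 = 0, M_1 = -30, M_2 = 0.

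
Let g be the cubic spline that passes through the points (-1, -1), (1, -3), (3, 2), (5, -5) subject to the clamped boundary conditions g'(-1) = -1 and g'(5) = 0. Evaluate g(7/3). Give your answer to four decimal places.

1.2963

Let σ_i = g''(x_i). Step sizes h_i = 2, 2, 2; slopes of the chords Δ_i = (y_(i+1) - y_i)/h_i = -1, 5/2, -7/2.
  2·σ_0 + 8·σ_1 + 2·σ_2 = 6(Δ_1 - Δ_0) = 21
  2·σ_1 + 8·σ_2 + 2·σ_3 = 6(Δ_2 - Δ_1) = -36
Clamped end conditions give two more equations: 2h_0·σ_0 + h_0·σ_1 = 6(Δ_0 - g'(-1)) = 0 and h_2·σ_2 + 2h_2·σ_3 = 6(g'(5) - Δ_2) = 21.
Solving: σ_0 = -8/3, σ_1 = 16/3, σ_2 = -49/6, σ_3 = 28/3.
On [1, 3], g(x) = -3 + 5/3·(x - 1) + 8/3·(x - 1)² - 9/8·(x - 1)³.
With (x - 1) = 4/3: g(7/3) = 35/27.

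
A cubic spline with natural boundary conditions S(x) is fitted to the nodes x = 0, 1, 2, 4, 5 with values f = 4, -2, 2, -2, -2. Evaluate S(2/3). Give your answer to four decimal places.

Put m_i = S'' at the i-th knot. Here h = (1, 1, 2, 1) and Δ = (-6, 4, -2, 0), so the interior equations h_(i-1)·m_(i-1) + 2(h_(i-1)+h_i)·m_i + h_i·m_(i+1) = 6(Δ_i − Δ_(i-1)) read
  1·m_0 + 4·m_1 + 1·m_2 = 6(Δ_1 - Δ_0) = 60
  1·m_1 + 6·m_2 + 2·m_3 = 6(Δ_2 - Δ_1) = -36
  2·m_2 + 6·m_3 + 1·m_4 = 6(Δ_3 - Δ_2) = 12
Natural end conditions: m_0 = m_4 = 0.
Solving: m_0 = 0, m_1 = 1080/61, m_2 = -660/61, m_3 = 342/61, m_4 = 0.
On [0, 1], S(x) = 4 - 546/61·x + 0·x² + 180/61·x³.
With x = 2/3: S(2/3) = -200/183.

-1.0929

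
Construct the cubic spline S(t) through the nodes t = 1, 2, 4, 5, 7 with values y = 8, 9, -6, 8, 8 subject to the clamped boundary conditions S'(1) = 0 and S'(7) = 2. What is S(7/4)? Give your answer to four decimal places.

Put σ_i = S'' at the i-th knot. Here h = (1, 2, 1, 2) and Δ = (1, -15/2, 14, 0), so the interior equations h_(i-1)·σ_(i-1) + 2(h_(i-1)+h_i)·σ_i + h_i·σ_(i+1) = 6(Δ_i − Δ_(i-1)) read
  1·σ_0 + 6·σ_1 + 2·σ_2 = 6(Δ_1 - Δ_0) = -51
  2·σ_1 + 6·σ_2 + 1·σ_3 = 6(Δ_2 - Δ_1) = 129
  1·σ_2 + 6·σ_3 + 2·σ_4 = 6(Δ_3 - Δ_2) = -84
Clamped end conditions give two more equations: 2h_0·σ_0 + h_0·σ_1 = 6(Δ_0 - S'(1)) = 6 and h_3·σ_3 + 2h_3·σ_4 = 6(S'(7) - Δ_3) = 12.
Forward elimination and back-substitution give σ_0 = 1291/93, σ_1 = -2024/93, σ_2 = 3055/93, σ_3 = -2285/93, σ_4 = 2843/186.
On [1, 2], S(t) = 8 + 0·(t - 1) + 1291/186·(t - 1)² - 1105/186·(t - 1)³.
With (t - 1) = 3/4: S(7/4) = 37291/3968.

9.3979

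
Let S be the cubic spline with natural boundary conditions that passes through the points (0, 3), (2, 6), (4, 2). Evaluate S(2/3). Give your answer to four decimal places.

Put M_i = S'' at the i-th knot. Here h = (2, 2) and Δ = (3/2, -2), so the interior equations h_(i-1)·M_(i-1) + 2(h_(i-1)+h_i)·M_i + h_i·M_(i+1) = 6(Δ_i − Δ_(i-1)) read
  2·M_0 + 8·M_1 + 2·M_2 = 6(Δ_1 - Δ_0) = -21
Natural end conditions: M_0 = M_2 = 0.
Hence M_0 = 0, M_1 = -21/8, M_2 = 0.
On [0, 2], S(t) = 3 + 19/8·t + 0·t² - 7/32·t³.
With t = 2/3: S(2/3) = 122/27.

4.5185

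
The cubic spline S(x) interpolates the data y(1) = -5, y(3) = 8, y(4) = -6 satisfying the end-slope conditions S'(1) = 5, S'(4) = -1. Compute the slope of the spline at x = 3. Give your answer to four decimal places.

Let M_i = S''(x_i). Step sizes h_i = 2, 1; slopes of the chords Δ_i = (y_(i+1) - y_i)/h_i = 13/2, -14.
  2·M_0 + 6·M_1 + 1·M_2 = 6(Δ_1 - Δ_0) = -123
Clamped end conditions give two more equations: 2h_0·M_0 + h_0·M_1 = 6(Δ_0 - S'(1)) = 9 and h_1·M_1 + 2h_1·M_2 = 6(S'(4) - Δ_1) = 78.
Forward elimination and back-substitution give M_0 = 83/4, M_1 = -37, M_2 = 115/2.
On [3, 4], S'(x) = b_1 + 2c_1·(x - 3) + 3d_1·(x - 3)² with b_1 = Δ_1 - h_1(2M_1 + M_2)/6 = -45/4, c_1 = M_1/2 = -37/2, d_1 = (M_2 - M_1)/(6h_1) = 63/4. So S'(3) = -45/4.

-11.2500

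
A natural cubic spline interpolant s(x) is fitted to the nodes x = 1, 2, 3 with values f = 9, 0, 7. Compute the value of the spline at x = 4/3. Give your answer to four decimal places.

Let m_i = s''(x_i). Step sizes h_i = 1, 1; slopes of the chords Δ_i = (y_(i+1) - y_i)/h_i = -9, 7.
  1·m_0 + 4·m_1 + 1·m_2 = 6(Δ_1 - Δ_0) = 96
Natural end conditions: m_0 = m_2 = 0.
Solving: m_0 = 0, m_1 = 24, m_2 = 0.
On [1, 2], s(x) = 9 - 13·(x - 1) + 0·(x - 1)² + 4·(x - 1)³.
With (x - 1) = 1/3: s(4/3) = 130/27.

4.8148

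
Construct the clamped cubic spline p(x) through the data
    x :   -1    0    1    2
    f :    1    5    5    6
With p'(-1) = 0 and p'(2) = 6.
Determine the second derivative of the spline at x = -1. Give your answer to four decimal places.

17.2000

Let m_i = p''(x_i). Step sizes h_i = 1, 1, 1; slopes of the chords Δ_i = (y_(i+1) - y_i)/h_i = 4, 0, 1.
  1·m_0 + 4·m_1 + 1·m_2 = 6(Δ_1 - Δ_0) = -24
  1·m_1 + 4·m_2 + 1·m_3 = 6(Δ_2 - Δ_1) = 6
Clamped end conditions give two more equations: 2h_0·m_0 + h_0·m_1 = 6(Δ_0 - p'(-1)) = 24 and h_2·m_2 + 2h_2·m_3 = 6(p'(2) - Δ_2) = 30.
Hence m_0 = 86/5, m_1 = -52/5, m_2 = 2/5, m_3 = 74/5.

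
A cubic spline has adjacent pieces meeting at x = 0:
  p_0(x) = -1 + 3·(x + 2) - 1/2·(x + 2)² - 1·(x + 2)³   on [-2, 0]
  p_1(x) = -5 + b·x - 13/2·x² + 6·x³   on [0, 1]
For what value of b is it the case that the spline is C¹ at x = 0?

-11

p_0'(x) = 3 - 1·(x + 2) - 3·(x + 2)², so p_0'(0) = -11. On the right, p_1'(0) = b, so b = -11.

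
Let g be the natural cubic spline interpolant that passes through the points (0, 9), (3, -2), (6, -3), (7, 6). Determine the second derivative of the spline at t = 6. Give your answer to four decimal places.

Put M_i = g'' at the i-th knot. Here h = (3, 3, 1) and Δ = (-11/3, -1/3, 9), so the interior equations h_(i-1)·M_(i-1) + 2(h_(i-1)+h_i)·M_i + h_i·M_(i+1) = 6(Δ_i − Δ_(i-1)) read
  3·M_0 + 12·M_1 + 3·M_2 = 6(Δ_1 - Δ_0) = 20
  3·M_1 + 8·M_2 + 1·M_3 = 6(Δ_2 - Δ_1) = 56
Natural end conditions: M_0 = M_3 = 0.
Hence M_0 = 0, M_1 = -8/87, M_2 = 204/29, M_3 = 0.

7.0345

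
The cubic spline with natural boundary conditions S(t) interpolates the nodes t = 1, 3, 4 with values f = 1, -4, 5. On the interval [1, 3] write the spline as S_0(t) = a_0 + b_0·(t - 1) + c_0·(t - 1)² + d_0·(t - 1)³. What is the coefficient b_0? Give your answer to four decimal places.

With M_i denoting the second derivative at x_i, h_i = 2, 1, and Δ_i = (y_(i+1) − y_i)/h_i = -5/2, 9:
  2·M_0 + 6·M_1 + 1·M_2 = 6(Δ_1 - Δ_0) = 69
Natural end conditions: M_0 = M_2 = 0.
Forward elimination and back-substitution give M_0 = 0, M_1 = 23/2, M_2 = 0.
On [1, 3], with S_0(t) = a_0 + b_0·(t - 1) + c_0·(t - 1)² + d_0·(t - 1)³: c_0 = M_0/2 = 0, d_0 = (M_1 - M_0)/(6h_0) = 23/24, b_0 = Δ_0 - h_0(2M_0 + M_1)/6 = -19/3.

-6.3333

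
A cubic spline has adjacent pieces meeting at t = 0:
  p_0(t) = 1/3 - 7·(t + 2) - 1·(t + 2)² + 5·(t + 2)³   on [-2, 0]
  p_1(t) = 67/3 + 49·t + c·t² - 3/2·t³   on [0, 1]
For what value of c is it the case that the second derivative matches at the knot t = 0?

29

p_0''(t) = -2 + 30·(t + 2), so p_0''(0) = 58. On the right, p_1''(0) = 2c, so c = 29.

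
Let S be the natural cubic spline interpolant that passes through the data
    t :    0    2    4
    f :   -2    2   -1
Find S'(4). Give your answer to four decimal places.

Put m_i = S'' at the i-th knot. Here h = (2, 2) and Δ = (2, -3/2), so the interior equations h_(i-1)·m_(i-1) + 2(h_(i-1)+h_i)·m_i + h_i·m_(i+1) = 6(Δ_i − Δ_(i-1)) read
  2·m_0 + 8·m_1 + 2·m_2 = 6(Δ_1 - Δ_0) = -21
Natural end conditions: m_0 = m_2 = 0.
Solving: m_0 = 0, m_1 = -21/8, m_2 = 0.
On [2, 4], S'(t) = b_1 + 2c_1·(t - 2) + 3d_1·(t - 2)² with b_1 = Δ_1 - h_1(2m_1 + m_2)/6 = 1/4, c_1 = m_1/2 = -21/16, d_1 = (m_2 - m_1)/(6h_1) = 7/32. So S'(4) = -19/8.

-2.3750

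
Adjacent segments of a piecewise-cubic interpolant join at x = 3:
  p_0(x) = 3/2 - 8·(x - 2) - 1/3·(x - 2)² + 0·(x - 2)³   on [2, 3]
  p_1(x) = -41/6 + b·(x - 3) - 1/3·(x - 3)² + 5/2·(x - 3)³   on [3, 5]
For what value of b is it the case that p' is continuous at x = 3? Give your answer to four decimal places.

p_0'(x) = -8 - 2/3·(x - 2) + 0·(x - 2)², so p_0'(3) = -26/3. On the right, p_1'(3) = b, so b = -26/3.

-8.6667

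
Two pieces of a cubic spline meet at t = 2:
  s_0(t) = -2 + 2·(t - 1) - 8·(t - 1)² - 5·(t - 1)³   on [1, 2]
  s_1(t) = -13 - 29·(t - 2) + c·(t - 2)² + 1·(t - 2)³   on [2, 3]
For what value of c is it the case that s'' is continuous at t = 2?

-23

s_0''(t) = -16 - 30·(t - 1), so s_0''(2) = -46. On the right, s_1''(2) = 2c, so c = -23.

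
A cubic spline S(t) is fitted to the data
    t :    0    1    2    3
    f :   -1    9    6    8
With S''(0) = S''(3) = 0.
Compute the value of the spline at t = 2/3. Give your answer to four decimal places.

7.0741

Let M_i = S''(x_i). Step sizes h_i = 1, 1, 1; slopes of the chords Δ_i = (y_(i+1) - y_i)/h_i = 10, -3, 2.
  1·M_0 + 4·M_1 + 1·M_2 = 6(Δ_1 - Δ_0) = -78
  1·M_1 + 4·M_2 + 1·M_3 = 6(Δ_2 - Δ_1) = 30
Natural end conditions: M_0 = M_3 = 0.
Solving: M_0 = 0, M_1 = -114/5, M_2 = 66/5, M_3 = 0.
On [0, 1], S(t) = -1 + 69/5·t + 0·t² - 19/5·t³.
With t = 2/3: S(2/3) = 191/27.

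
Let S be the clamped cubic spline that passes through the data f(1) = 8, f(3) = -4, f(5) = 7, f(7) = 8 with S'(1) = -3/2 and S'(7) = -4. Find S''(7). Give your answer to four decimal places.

With σ_i denoting the second derivative at x_i, h_i = 2, 2, 2, and Δ_i = (y_(i+1) − y_i)/h_i = -6, 11/2, 1/2:
  2·σ_0 + 8·σ_1 + 2·σ_2 = 6(Δ_1 - Δ_0) = 69
  2·σ_1 + 8·σ_2 + 2·σ_3 = 6(Δ_2 - Δ_1) = -30
Clamped end conditions give two more equations: 2h_0·σ_0 + h_0·σ_1 = 6(Δ_0 - S'(1)) = -27 and h_2·σ_2 + 2h_2·σ_3 = 6(S'(7) - Δ_2) = -27.
Forward elimination and back-substitution give σ_0 = -203/15, σ_1 = 407/30, σ_2 = -187/30, σ_3 = -109/30.

-3.6333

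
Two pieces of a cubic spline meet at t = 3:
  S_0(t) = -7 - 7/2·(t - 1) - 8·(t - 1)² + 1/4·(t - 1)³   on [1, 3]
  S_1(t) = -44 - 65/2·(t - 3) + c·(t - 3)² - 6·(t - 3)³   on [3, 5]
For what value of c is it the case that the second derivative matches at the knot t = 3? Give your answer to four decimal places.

-6.5000

S_0''(t) = -16 + 3/2·(t - 1), so S_0''(3) = -13. On the right, S_1''(3) = 2c, so c = -13/2.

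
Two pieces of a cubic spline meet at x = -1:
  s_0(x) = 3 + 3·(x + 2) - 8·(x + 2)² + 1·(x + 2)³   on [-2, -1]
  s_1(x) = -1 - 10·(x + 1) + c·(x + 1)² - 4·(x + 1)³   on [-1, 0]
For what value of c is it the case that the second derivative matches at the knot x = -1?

s_0''(x) = -16 + 6·(x + 2), so s_0''(-1) = -10. On the right, s_1''(-1) = 2c, so c = -5.

-5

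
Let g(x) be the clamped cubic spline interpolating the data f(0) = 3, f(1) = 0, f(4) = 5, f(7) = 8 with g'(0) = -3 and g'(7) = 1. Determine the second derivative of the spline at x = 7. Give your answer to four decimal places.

Let M_i = g''(x_i). Step sizes h_i = 1, 3, 3; slopes of the chords Δ_i = (y_(i+1) - y_i)/h_i = -3, 5/3, 1.
  1·M_0 + 8·M_1 + 3·M_2 = 6(Δ_1 - Δ_0) = 28
  3·M_1 + 12·M_2 + 3·M_3 = 6(Δ_2 - Δ_1) = -4
Clamped end conditions give two more equations: 2h_0·M_0 + h_0·M_1 = 6(Δ_0 - g'(0)) = 0 and h_2·M_2 + 2h_2·M_3 = 6(g'(7) - Δ_2) = 0.
Solving: M_0 = -68/31, M_1 = 136/31, M_2 = -152/93, M_3 = 76/93.

0.8172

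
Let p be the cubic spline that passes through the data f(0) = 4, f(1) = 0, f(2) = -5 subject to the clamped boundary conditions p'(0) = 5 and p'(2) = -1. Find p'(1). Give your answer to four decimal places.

Let M_i = p''(x_i). Step sizes h_i = 1, 1; slopes of the chords Δ_i = (y_(i+1) - y_i)/h_i = -4, -5.
  1·M_0 + 4·M_1 + 1·M_2 = 6(Δ_1 - Δ_0) = -6
Clamped end conditions give two more equations: 2h_0·M_0 + h_0·M_1 = 6(Δ_0 - p'(0)) = -54 and h_1·M_1 + 2h_1·M_2 = 6(p'(2) - Δ_1) = 24.
Hence M_0 = -57/2, M_1 = 3, M_2 = 21/2.
On [1, 2], p'(x) = b_1 + 2c_1·(x - 1) + 3d_1·(x - 1)² with b_1 = Δ_1 - h_1(2M_1 + M_2)/6 = -31/4, c_1 = M_1/2 = 3/2, d_1 = (M_2 - M_1)/(6h_1) = 5/4. So p'(1) = -31/4.

-7.7500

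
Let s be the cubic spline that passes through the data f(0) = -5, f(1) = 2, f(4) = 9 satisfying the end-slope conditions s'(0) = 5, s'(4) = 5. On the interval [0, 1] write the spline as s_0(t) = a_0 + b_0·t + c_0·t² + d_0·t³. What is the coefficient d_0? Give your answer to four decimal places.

-2.7500

With m_i denoting the second derivative at x_i, h_i = 1, 3, and Δ_i = (y_(i+1) − y_i)/h_i = 7, 7/3:
  1·m_0 + 8·m_1 + 3·m_2 = 6(Δ_1 - Δ_0) = -28
Clamped end conditions give two more equations: 2h_0·m_0 + h_0·m_1 = 6(Δ_0 - s'(0)) = 12 and h_1·m_1 + 2h_1·m_2 = 6(s'(4) - Δ_1) = 16.
Solving: m_0 = 19/2, m_1 = -7, m_2 = 37/6.
On [0, 1], with s_0(t) = a_0 + b_0·t + c_0·t² + d_0·t³: c_0 = m_0/2 = 19/4, d_0 = (m_1 - m_0)/(6h_0) = -11/4, b_0 = Δ_0 - h_0(2m_0 + m_1)/6 = 5.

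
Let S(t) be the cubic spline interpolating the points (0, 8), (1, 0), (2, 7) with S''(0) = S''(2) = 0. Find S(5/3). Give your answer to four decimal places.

Write m_i for S''(x_i). With h_i = 1, 1 and divided differences Δ_i = -8, 7, the continuity of S' gives the tridiagonal system
  1·m_0 + 4·m_1 + 1·m_2 = 6(Δ_1 - Δ_0) = 90
Natural end conditions: m_0 = m_2 = 0.
Forward elimination and back-substitution give m_0 = 0, m_1 = 45/2, m_2 = 0.
On [1, 2], S(t) = 0 - 1/2·(t - 1) + 45/4·(t - 1)² - 15/4·(t - 1)³.
With (t - 1) = 2/3: S(5/3) = 32/9.

3.5556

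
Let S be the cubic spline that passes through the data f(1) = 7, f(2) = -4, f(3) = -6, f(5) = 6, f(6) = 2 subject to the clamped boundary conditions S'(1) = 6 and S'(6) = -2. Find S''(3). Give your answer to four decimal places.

Let M_i = S''(x_i). Step sizes h_i = 1, 1, 2, 1; slopes of the chords Δ_i = (y_(i+1) - y_i)/h_i = -11, -2, 6, -4.
  1·M_0 + 4·M_1 + 1·M_2 = 6(Δ_1 - Δ_0) = 54
  1·M_1 + 6·M_2 + 2·M_3 = 6(Δ_2 - Δ_1) = 48
  2·M_2 + 6·M_3 + 1·M_4 = 6(Δ_3 - Δ_2) = -60
Clamped end conditions give two more equations: 2h_0·M_0 + h_0·M_1 = 6(Δ_0 - S'(1)) = -102 and h_3·M_3 + 2h_3·M_4 = 6(S'(6) - Δ_3) = 12.
Hence M_0 = -4147/64, M_1 = 883/32, M_2 = 539/64, M_3 = -241/16, M_4 = 433/32.

8.4219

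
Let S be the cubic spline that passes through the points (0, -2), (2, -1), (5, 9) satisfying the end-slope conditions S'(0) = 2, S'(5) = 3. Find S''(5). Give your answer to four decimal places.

Let m_i = S''(x_i). Step sizes h_i = 2, 3; slopes of the chords Δ_i = (y_(i+1) - y_i)/h_i = 1/2, 10/3.
  2·m_0 + 10·m_1 + 3·m_2 = 6(Δ_1 - Δ_0) = 17
Clamped end conditions give two more equations: 2h_0·m_0 + h_0·m_1 = 6(Δ_0 - S'(0)) = -9 and h_1·m_1 + 2h_1·m_2 = 6(S'(5) - Δ_1) = -2.
Solving the tridiagonal system: m_0 = -15/4, m_1 = 3, m_2 = -11/6.

-1.8333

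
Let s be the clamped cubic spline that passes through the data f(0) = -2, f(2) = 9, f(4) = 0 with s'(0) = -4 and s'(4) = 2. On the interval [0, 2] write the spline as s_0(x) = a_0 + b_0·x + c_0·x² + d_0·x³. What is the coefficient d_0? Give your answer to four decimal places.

-3.4375

With M_i denoting the second derivative at x_i, h_i = 2, 2, and Δ_i = (y_(i+1) − y_i)/h_i = 11/2, -9/2:
  2·M_0 + 8·M_1 + 2·M_2 = 6(Δ_1 - Δ_0) = -60
Clamped end conditions give two more equations: 2h_0·M_0 + h_0·M_1 = 6(Δ_0 - s'(0)) = 57 and h_1·M_1 + 2h_1·M_2 = 6(s'(4) - Δ_1) = 39.
Hence M_0 = 93/4, M_1 = -18, M_2 = 75/4.
On [0, 2], with s_0(x) = a_0 + b_0·x + c_0·x² + d_0·x³: c_0 = M_0/2 = 93/8, d_0 = (M_1 - M_0)/(6h_0) = -55/16, b_0 = Δ_0 - h_0(2M_0 + M_1)/6 = -4.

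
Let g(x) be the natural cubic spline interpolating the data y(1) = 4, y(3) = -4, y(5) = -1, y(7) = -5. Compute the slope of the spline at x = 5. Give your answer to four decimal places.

Let σ_i = g''(x_i). Step sizes h_i = 2, 2, 2; slopes of the chords Δ_i = (y_(i+1) - y_i)/h_i = -4, 3/2, -2.
  2·σ_0 + 8·σ_1 + 2·σ_2 = 6(Δ_1 - Δ_0) = 33
  2·σ_1 + 8·σ_2 + 2·σ_3 = 6(Δ_2 - Δ_1) = -21
Natural end conditions: σ_0 = σ_3 = 0.
Forward elimination and back-substitution give σ_0 = 0, σ_1 = 51/10, σ_2 = -39/10, σ_3 = 0.
On [5, 7], g'(x) = b_2 + 2c_2·(x - 5) + 3d_2·(x - 5)² with b_2 = Δ_2 - h_2(2σ_2 + σ_3)/6 = 3/5, c_2 = σ_2/2 = -39/20, d_2 = (σ_3 - σ_2)/(6h_2) = 13/40. So g'(5) = 3/5.

0.6000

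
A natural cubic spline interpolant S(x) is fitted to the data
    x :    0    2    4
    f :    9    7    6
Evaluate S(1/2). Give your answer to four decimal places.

With M_i denoting the second derivative at x_i, h_i = 2, 2, and Δ_i = (y_(i+1) − y_i)/h_i = -1, -1/2:
  2·M_0 + 8·M_1 + 2·M_2 = 6(Δ_1 - Δ_0) = 3
Natural end conditions: M_0 = M_2 = 0.
Solving the tridiagonal system: M_0 = 0, M_1 = 3/8, M_2 = 0.
On [0, 2], S(x) = 9 - 9/8·x + 0·x² + 1/32·x³.
With x = 1/2: S(1/2) = 2161/256.

8.4414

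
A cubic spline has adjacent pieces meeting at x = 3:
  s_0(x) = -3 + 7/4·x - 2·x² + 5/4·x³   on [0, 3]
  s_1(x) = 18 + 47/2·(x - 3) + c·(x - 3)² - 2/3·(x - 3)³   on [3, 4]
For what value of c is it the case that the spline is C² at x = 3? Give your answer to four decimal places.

9.2500

s_0''(x) = -4 + 15/2·x, so s_0''(3) = 37/2. On the right, s_1''(3) = 2c, so c = 37/4.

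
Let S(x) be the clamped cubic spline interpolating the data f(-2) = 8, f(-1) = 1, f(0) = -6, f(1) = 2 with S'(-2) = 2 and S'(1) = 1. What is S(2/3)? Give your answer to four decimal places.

Put M_i = S'' at the i-th knot. Here h = (1, 1, 1) and Δ = (-7, -7, 8), so the interior equations h_(i-1)·M_(i-1) + 2(h_(i-1)+h_i)·M_i + h_i·M_(i+1) = 6(Δ_i − Δ_(i-1)) read
  1·M_0 + 4·M_1 + 1·M_2 = 6(Δ_1 - Δ_0) = 0
  1·M_1 + 4·M_2 + 1·M_3 = 6(Δ_2 - Δ_1) = 90
Clamped end conditions give two more equations: 2h_0·M_0 + h_0·M_1 = 6(Δ_0 - S'(-2)) = -54 and h_2·M_2 + 2h_2·M_3 = 6(S'(1) - Δ_2) = -42.
Forward elimination and back-substitution give M_0 = -394/15, M_1 = -22/15, M_2 = 482/15, M_3 = -556/15.
On [0, 1], S(x) = -6 + 52/15·x + 241/15·x² - 173/15·x³.
With x = 2/3: S(2/3) = 14/405.

0.0346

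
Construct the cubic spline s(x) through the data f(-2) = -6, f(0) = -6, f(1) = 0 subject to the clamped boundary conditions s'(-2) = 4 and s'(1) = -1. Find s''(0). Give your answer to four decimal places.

15.3333

With σ_i denoting the second derivative at x_i, h_i = 2, 1, and Δ_i = (y_(i+1) − y_i)/h_i = 0, 6:
  2·σ_0 + 6·σ_1 + 1·σ_2 = 6(Δ_1 - Δ_0) = 36
Clamped end conditions give two more equations: 2h_0·σ_0 + h_0·σ_1 = 6(Δ_0 - s'(-2)) = -24 and h_1·σ_1 + 2h_1·σ_2 = 6(s'(1) - Δ_1) = -42.
Forward elimination and back-substitution give σ_0 = -41/3, σ_1 = 46/3, σ_2 = -86/3.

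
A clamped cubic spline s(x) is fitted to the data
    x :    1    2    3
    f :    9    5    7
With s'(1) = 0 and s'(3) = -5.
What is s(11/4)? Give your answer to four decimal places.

Let m_i = s''(x_i). Step sizes h_i = 1, 1; slopes of the chords Δ_i = (y_(i+1) - y_i)/h_i = -4, 2.
  1·m_0 + 4·m_1 + 1·m_2 = 6(Δ_1 - Δ_0) = 36
Clamped end conditions give two more equations: 2h_0·m_0 + h_0·m_1 = 6(Δ_0 - s'(1)) = -24 and h_1·m_1 + 2h_1·m_2 = 6(s'(3) - Δ_1) = -42.
Solving the tridiagonal system: m_0 = -47/2, m_1 = 23, m_2 = -65/2.
On [2, 3], s(x) = 5 - 1/4·(x - 2) + 23/2·(x - 2)² - 37/4·(x - 2)³.
With (x - 2) = 3/4: s(11/4) = 1889/256.

7.3789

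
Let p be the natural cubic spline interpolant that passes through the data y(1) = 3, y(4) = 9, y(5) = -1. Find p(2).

9

With M_i denoting the second derivative at x_i, h_i = 3, 1, and Δ_i = (y_(i+1) − y_i)/h_i = 2, -10:
  3·M_0 + 8·M_1 + 1·M_2 = 6(Δ_1 - Δ_0) = -72
Natural end conditions: M_0 = M_2 = 0.
Forward elimination and back-substitution give M_0 = 0, M_1 = -9, M_2 = 0.
On [1, 4], p(t) = 3 + 13/2·(t - 1) + 0·(t - 1)² - 1/2·(t - 1)³.
With (t - 1) = 1: p(2) = 9.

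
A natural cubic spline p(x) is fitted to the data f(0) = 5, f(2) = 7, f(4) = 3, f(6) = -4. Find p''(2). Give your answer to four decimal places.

Let M_i = p''(x_i). Step sizes h_i = 2, 2, 2; slopes of the chords Δ_i = (y_(i+1) - y_i)/h_i = 1, -2, -7/2.
  2·M_0 + 8·M_1 + 2·M_2 = 6(Δ_1 - Δ_0) = -18
  2·M_1 + 8·M_2 + 2·M_3 = 6(Δ_2 - Δ_1) = -9
Natural end conditions: M_0 = M_3 = 0.
Hence M_0 = 0, M_1 = -21/10, M_2 = -3/5, M_3 = 0.

-2.1000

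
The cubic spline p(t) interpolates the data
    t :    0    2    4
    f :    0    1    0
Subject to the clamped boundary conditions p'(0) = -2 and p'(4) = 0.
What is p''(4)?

Put M_i = p'' at the i-th knot. Here h = (2, 2) and Δ = (1/2, -1/2), so the interior equations h_(i-1)·M_(i-1) + 2(h_(i-1)+h_i)·M_i + h_i·M_(i+1) = 6(Δ_i − Δ_(i-1)) read
  2·M_0 + 8·M_1 + 2·M_2 = 6(Δ_1 - Δ_0) = -6
Clamped end conditions give two more equations: 2h_0·M_0 + h_0·M_1 = 6(Δ_0 - p'(0)) = 15 and h_1·M_1 + 2h_1·M_2 = 6(p'(4) - Δ_1) = 3.
Solving the tridiagonal system: M_0 = 5, M_1 = -5/2, M_2 = 2.

2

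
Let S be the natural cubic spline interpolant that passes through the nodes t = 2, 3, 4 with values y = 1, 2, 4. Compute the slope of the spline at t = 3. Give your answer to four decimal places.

With M_i denoting the second derivative at x_i, h_i = 1, 1, and Δ_i = (y_(i+1) − y_i)/h_i = 1, 2:
  1·M_0 + 4·M_1 + 1·M_2 = 6(Δ_1 - Δ_0) = 6
Natural end conditions: M_0 = M_2 = 0.
Forward elimination and back-substitution give M_0 = 0, M_1 = 3/2, M_2 = 0.
On [3, 4], S'(t) = b_1 + 2c_1·(t - 3) + 3d_1·(t - 3)² with b_1 = Δ_1 - h_1(2M_1 + M_2)/6 = 3/2, c_1 = M_1/2 = 3/4, d_1 = (M_2 - M_1)/(6h_1) = -1/4. So S'(3) = 3/2.

1.5000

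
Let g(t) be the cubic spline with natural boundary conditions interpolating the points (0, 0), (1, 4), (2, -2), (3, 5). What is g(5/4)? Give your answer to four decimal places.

2.6906

With M_i denoting the second derivative at x_i, h_i = 1, 1, 1, and Δ_i = (y_(i+1) − y_i)/h_i = 4, -6, 7:
  1·M_0 + 4·M_1 + 1·M_2 = 6(Δ_1 - Δ_0) = -60
  1·M_1 + 4·M_2 + 1·M_3 = 6(Δ_2 - Δ_1) = 78
Natural end conditions: M_0 = M_3 = 0.
Hence M_0 = 0, M_1 = -106/5, M_2 = 124/5, M_3 = 0.
On [1, 2], g(t) = 4 - 46/15·(t - 1) - 53/5·(t - 1)² + 23/3·(t - 1)³.
With (t - 1) = 1/4: g(5/4) = 861/320.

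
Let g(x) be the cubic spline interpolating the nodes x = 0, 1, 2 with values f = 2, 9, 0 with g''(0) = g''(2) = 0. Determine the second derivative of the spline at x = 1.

-24

Put σ_i = g'' at the i-th knot. Here h = (1, 1) and Δ = (7, -9), so the interior equations h_(i-1)·σ_(i-1) + 2(h_(i-1)+h_i)·σ_i + h_i·σ_(i+1) = 6(Δ_i − Δ_(i-1)) read
  1·σ_0 + 4·σ_1 + 1·σ_2 = 6(Δ_1 - Δ_0) = -96
Natural end conditions: σ_0 = σ_2 = 0.
Hence σ_0 = 0, σ_1 = -24, σ_2 = 0.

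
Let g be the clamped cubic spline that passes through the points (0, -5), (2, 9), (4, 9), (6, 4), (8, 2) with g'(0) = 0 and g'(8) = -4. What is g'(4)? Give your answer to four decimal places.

-3.1786

Put M_i = g'' at the i-th knot. Here h = (2, 2, 2, 2) and Δ = (7, 0, -5/2, -1), so the interior equations h_(i-1)·M_(i-1) + 2(h_(i-1)+h_i)·M_i + h_i·M_(i+1) = 6(Δ_i − Δ_(i-1)) read
  2·M_0 + 8·M_1 + 2·M_2 = 6(Δ_1 - Δ_0) = -42
  2·M_1 + 8·M_2 + 2·M_3 = 6(Δ_2 - Δ_1) = -15
  2·M_2 + 8·M_3 + 2·M_4 = 6(Δ_3 - Δ_2) = 9
Clamped end conditions give two more equations: 2h_0·M_0 + h_0·M_1 = 6(Δ_0 - g'(0)) = 42 and h_3·M_3 + 2h_3·M_4 = 6(g'(8) - Δ_3) = -18.
Forward elimination and back-substitution give M_0 = 1675/112, M_1 = -499/56, M_2 = -5/16, M_3 = 149/56, M_4 = -653/112.
On [4, 6], g'(t) = b_2 + 2c_2·(t - 4) + 3d_2·(t - 4)² with b_2 = Δ_2 - h_2(2M_2 + M_3)/6 = -89/28, c_2 = M_2/2 = -5/32, d_2 = (M_3 - M_2)/(6h_2) = 111/448. So g'(4) = -89/28.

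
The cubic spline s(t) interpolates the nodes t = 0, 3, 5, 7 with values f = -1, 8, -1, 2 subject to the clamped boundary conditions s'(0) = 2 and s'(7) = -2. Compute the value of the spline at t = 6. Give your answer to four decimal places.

0.7061

With M_i denoting the second derivative at x_i, h_i = 3, 2, 2, and Δ_i = (y_(i+1) − y_i)/h_i = 3, -9/2, 3/2:
  3·M_0 + 10·M_1 + 2·M_2 = 6(Δ_1 - Δ_0) = -45
  2·M_1 + 8·M_2 + 2·M_3 = 6(Δ_2 - Δ_1) = 36
Clamped end conditions give two more equations: 2h_0·M_0 + h_0·M_1 = 6(Δ_0 - s'(0)) = 6 and h_2·M_2 + 2h_2·M_3 = 6(s'(7) - Δ_2) = -21.
Solving the tridiagonal system: M_0 = 180/37, M_1 = -286/37, M_2 = 655/74, M_3 = -358/37.
On [5, 7], s(t) = -1 - 87/74·(t - 5) + 655/148·(t - 5)² - 457/296·(t - 5)³.
With (t - 5) = 1: s(6) = 209/296.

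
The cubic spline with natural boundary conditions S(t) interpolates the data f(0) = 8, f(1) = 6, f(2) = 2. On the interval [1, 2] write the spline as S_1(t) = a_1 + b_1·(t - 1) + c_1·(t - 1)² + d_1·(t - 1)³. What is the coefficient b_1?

-3

With M_i denoting the second derivative at x_i, h_i = 1, 1, and Δ_i = (y_(i+1) − y_i)/h_i = -2, -4:
  1·M_0 + 4·M_1 + 1·M_2 = 6(Δ_1 - Δ_0) = -12
Natural end conditions: M_0 = M_2 = 0.
Hence M_0 = 0, M_1 = -3, M_2 = 0.
On [1, 2], with S_1(t) = a_1 + b_1·(t - 1) + c_1·(t - 1)² + d_1·(t - 1)³: c_1 = M_1/2 = -3/2, d_1 = (M_2 - M_1)/(6h_1) = 1/2, b_1 = Δ_1 - h_1(2M_1 + M_2)/6 = -3.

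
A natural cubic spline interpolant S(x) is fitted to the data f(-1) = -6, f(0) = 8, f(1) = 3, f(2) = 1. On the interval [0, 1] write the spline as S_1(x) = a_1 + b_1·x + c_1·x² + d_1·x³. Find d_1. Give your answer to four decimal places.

7.3333

With M_i denoting the second derivative at x_i, h_i = 1, 1, 1, and Δ_i = (y_(i+1) − y_i)/h_i = 14, -5, -2:
  1·M_0 + 4·M_1 + 1·M_2 = 6(Δ_1 - Δ_0) = -114
  1·M_1 + 4·M_2 + 1·M_3 = 6(Δ_2 - Δ_1) = 18
Natural end conditions: M_0 = M_3 = 0.
Hence M_0 = 0, M_1 = -158/5, M_2 = 62/5, M_3 = 0.
On [0, 1], with S_1(x) = a_1 + b_1·x + c_1·x² + d_1·x³: c_1 = M_1/2 = -79/5, d_1 = (M_2 - M_1)/(6h_1) = 22/3, b_1 = Δ_1 - h_1(2M_1 + M_2)/6 = 52/15.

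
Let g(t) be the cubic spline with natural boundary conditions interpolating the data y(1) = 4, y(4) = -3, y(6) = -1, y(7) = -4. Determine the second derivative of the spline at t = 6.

Put M_i = g'' at the i-th knot. Here h = (3, 2, 1) and Δ = (-7/3, 1, -3), so the interior equations h_(i-1)·M_(i-1) + 2(h_(i-1)+h_i)·M_i + h_i·M_(i+1) = 6(Δ_i − Δ_(i-1)) read
  3·M_0 + 10·M_1 + 2·M_2 = 6(Δ_1 - Δ_0) = 20
  2·M_1 + 6·M_2 + 1·M_3 = 6(Δ_2 - Δ_1) = -24
Natural end conditions: M_0 = M_3 = 0.
Solving: M_0 = 0, M_1 = 3, M_2 = -5, M_3 = 0.

-5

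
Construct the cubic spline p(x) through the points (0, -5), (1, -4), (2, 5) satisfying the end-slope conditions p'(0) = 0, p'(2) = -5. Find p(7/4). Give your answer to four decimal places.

Put M_i = p'' at the i-th knot. Here h = (1, 1) and Δ = (1, 9), so the interior equations h_(i-1)·M_(i-1) + 2(h_(i-1)+h_i)·M_i + h_i·M_(i+1) = 6(Δ_i − Δ_(i-1)) read
  1·M_0 + 4·M_1 + 1·M_2 = 6(Δ_1 - Δ_0) = 48
Clamped end conditions give two more equations: 2h_0·M_0 + h_0·M_1 = 6(Δ_0 - p'(0)) = 6 and h_1·M_1 + 2h_1·M_2 = 6(p'(2) - Δ_1) = -84.
Solving the tridiagonal system: M_0 = -23/2, M_1 = 29, M_2 = -113/2.
On [1, 2], p(x) = -4 + 35/4·(x - 1) + 29/2·(x - 1)² - 57/4·(x - 1)³.
With (x - 1) = 3/4: p(7/4) = 1205/256.

4.7070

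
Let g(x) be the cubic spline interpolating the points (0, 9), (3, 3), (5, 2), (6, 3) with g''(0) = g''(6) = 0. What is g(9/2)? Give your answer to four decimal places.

Put M_i = g'' at the i-th knot. Here h = (3, 2, 1) and Δ = (-2, -1/2, 1), so the interior equations h_(i-1)·M_(i-1) + 2(h_(i-1)+h_i)·M_i + h_i·M_(i+1) = 6(Δ_i − Δ_(i-1)) read
  3·M_0 + 10·M_1 + 2·M_2 = 6(Δ_1 - Δ_0) = 9
  2·M_1 + 6·M_2 + 1·M_3 = 6(Δ_2 - Δ_1) = 9
Natural end conditions: M_0 = M_3 = 0.
Solving the tridiagonal system: M_0 = 0, M_1 = 9/14, M_2 = 9/7, M_3 = 0.
On [3, 5], g(x) = 3 - 19/14·(x - 3) + 9/28·(x - 3)² + 3/56·(x - 3)³.
With (x - 3) = 3/2: g(9/2) = 837/448.

1.8683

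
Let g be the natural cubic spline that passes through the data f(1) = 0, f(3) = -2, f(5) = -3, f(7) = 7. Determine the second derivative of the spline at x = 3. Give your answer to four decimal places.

Put M_i = g'' at the i-th knot. Here h = (2, 2, 2) and Δ = (-1, -1/2, 5), so the interior equations h_(i-1)·M_(i-1) + 2(h_(i-1)+h_i)·M_i + h_i·M_(i+1) = 6(Δ_i − Δ_(i-1)) read
  2·M_0 + 8·M_1 + 2·M_2 = 6(Δ_1 - Δ_0) = 3
  2·M_1 + 8·M_2 + 2·M_3 = 6(Δ_2 - Δ_1) = 33
Natural end conditions: M_0 = M_3 = 0.
Forward elimination and back-substitution give M_0 = 0, M_1 = -7/10, M_2 = 43/10, M_3 = 0.

-0.7000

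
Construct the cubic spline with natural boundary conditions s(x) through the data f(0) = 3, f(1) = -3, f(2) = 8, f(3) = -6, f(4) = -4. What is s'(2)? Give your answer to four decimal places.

Put M_i = s'' at the i-th knot. Here h = (1, 1, 1, 1) and Δ = (-6, 11, -14, 2), so the interior equations h_(i-1)·M_(i-1) + 2(h_(i-1)+h_i)·M_i + h_i·M_(i+1) = 6(Δ_i − Δ_(i-1)) read
  1·M_0 + 4·M_1 + 1·M_2 = 6(Δ_1 - Δ_0) = 102
  1·M_1 + 4·M_2 + 1·M_3 = 6(Δ_2 - Δ_1) = -150
  1·M_2 + 4·M_3 + 1·M_4 = 6(Δ_3 - Δ_2) = 96
Natural end conditions: M_0 = M_4 = 0.
Solving the tridiagonal system: M_0 = 0, M_1 = 159/4, M_2 = -57, M_3 = 153/4, M_4 = 0.
On [2, 3], s'(x) = b_2 + 2c_2·(x - 2) + 3d_2·(x - 2)² with b_2 = Δ_2 - h_2(2M_2 + M_3)/6 = -11/8, c_2 = M_2/2 = -57/2, d_2 = (M_3 - M_2)/(6h_2) = 127/8. So s'(2) = -11/8.

-1.3750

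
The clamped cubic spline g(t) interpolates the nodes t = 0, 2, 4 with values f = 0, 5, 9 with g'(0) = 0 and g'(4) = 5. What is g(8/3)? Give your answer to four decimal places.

5.9259

Put M_i = g'' at the i-th knot. Here h = (2, 2) and Δ = (5/2, 2), so the interior equations h_(i-1)·M_(i-1) + 2(h_(i-1)+h_i)·M_i + h_i·M_(i+1) = 6(Δ_i − Δ_(i-1)) read
  2·M_0 + 8·M_1 + 2·M_2 = 6(Δ_1 - Δ_0) = -3
Clamped end conditions give two more equations: 2h_0·M_0 + h_0·M_1 = 6(Δ_0 - g'(0)) = 15 and h_1·M_1 + 2h_1·M_2 = 6(g'(4) - Δ_1) = 18.
Solving: M_0 = 43/8, M_1 = -13/4, M_2 = 49/8.
On [2, 4], g(t) = 5 + 17/8·(t - 2) - 13/8·(t - 2)² + 25/32·(t - 2)³.
With (t - 2) = 2/3: g(8/3) = 160/27.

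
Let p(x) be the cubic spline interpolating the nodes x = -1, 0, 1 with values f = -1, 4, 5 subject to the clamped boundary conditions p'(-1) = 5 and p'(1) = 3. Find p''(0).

With M_i denoting the second derivative at x_i, h_i = 1, 1, and Δ_i = (y_(i+1) − y_i)/h_i = 5, 1:
  1·M_0 + 4·M_1 + 1·M_2 = 6(Δ_1 - Δ_0) = -24
Clamped end conditions give two more equations: 2h_0·M_0 + h_0·M_1 = 6(Δ_0 - p'(-1)) = 0 and h_1·M_1 + 2h_1·M_2 = 6(p'(1) - Δ_1) = 12.
Forward elimination and back-substitution give M_0 = 5, M_1 = -10, M_2 = 11.

-10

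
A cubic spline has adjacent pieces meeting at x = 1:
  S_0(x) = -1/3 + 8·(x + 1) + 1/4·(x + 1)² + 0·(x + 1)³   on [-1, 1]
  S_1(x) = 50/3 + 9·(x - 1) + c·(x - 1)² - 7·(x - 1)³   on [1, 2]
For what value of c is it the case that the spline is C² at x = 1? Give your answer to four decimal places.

0.2500

S_0''(x) = 1/2 + 0·(x + 1), so S_0''(1) = 1/2. On the right, S_1''(1) = 2c, so c = 1/4.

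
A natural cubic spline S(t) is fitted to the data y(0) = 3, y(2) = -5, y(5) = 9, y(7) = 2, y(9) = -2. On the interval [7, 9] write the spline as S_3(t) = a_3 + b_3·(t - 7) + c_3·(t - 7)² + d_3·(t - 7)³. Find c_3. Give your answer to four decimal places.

1.5342

Write σ_i for S''(x_i). With h_i = 2, 3, 2, 2 and divided differences Δ_i = -4, 14/3, -7/2, -2, the continuity of S' gives the tridiagonal system
  2·σ_0 + 10·σ_1 + 3·σ_2 = 6(Δ_1 - Δ_0) = 52
  3·σ_1 + 10·σ_2 + 2·σ_3 = 6(Δ_2 - Δ_1) = -49
  2·σ_2 + 8·σ_3 + 2·σ_4 = 6(Δ_3 - Δ_2) = 9
Natural end conditions: σ_0 = σ_4 = 0.
Solving the tridiagonal system: σ_0 = 0, σ_1 = 2591/344, σ_2 = -1337/172, σ_3 = 2111/688, σ_4 = 0.
On [7, 9], with S_3(t) = a_3 + b_3·(t - 7) + c_3·(t - 7)² + d_3·(t - 7)³: c_3 = σ_3/2 = 2111/1376, d_3 = (σ_4 - σ_3)/(6h_3) = -2111/8256, b_3 = Δ_3 - h_3(2σ_3 + σ_4)/6 = -4175/1032.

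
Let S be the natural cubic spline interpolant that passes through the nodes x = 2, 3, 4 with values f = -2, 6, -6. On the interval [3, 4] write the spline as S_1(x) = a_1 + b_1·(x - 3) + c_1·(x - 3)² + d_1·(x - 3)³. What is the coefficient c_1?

-15

Write m_i for S''(x_i). With h_i = 1, 1 and divided differences Δ_i = 8, -12, the continuity of S' gives the tridiagonal system
  1·m_0 + 4·m_1 + 1·m_2 = 6(Δ_1 - Δ_0) = -120
Natural end conditions: m_0 = m_2 = 0.
Hence m_0 = 0, m_1 = -30, m_2 = 0.
On [3, 4], with S_1(x) = a_1 + b_1·(x - 3) + c_1·(x - 3)² + d_1·(x - 3)³: c_1 = m_1/2 = -15, d_1 = (m_2 - m_1)/(6h_1) = 5, b_1 = Δ_1 - h_1(2m_1 + m_2)/6 = -2.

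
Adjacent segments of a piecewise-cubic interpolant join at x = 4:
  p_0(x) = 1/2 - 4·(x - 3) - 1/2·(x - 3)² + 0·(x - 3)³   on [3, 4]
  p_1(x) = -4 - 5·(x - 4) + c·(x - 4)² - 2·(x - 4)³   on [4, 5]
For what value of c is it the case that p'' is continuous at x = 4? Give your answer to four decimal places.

p_0''(x) = -1 + 0·(x - 3), so p_0''(4) = -1. On the right, p_1''(4) = 2c, so c = -1/2.

-0.5000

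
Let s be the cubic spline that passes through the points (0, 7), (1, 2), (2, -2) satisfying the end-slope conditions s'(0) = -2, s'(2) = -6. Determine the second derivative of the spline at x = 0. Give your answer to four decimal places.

Let M_i = s''(x_i). Step sizes h_i = 1, 1; slopes of the chords Δ_i = (y_(i+1) - y_i)/h_i = -5, -4.
  1·M_0 + 4·M_1 + 1·M_2 = 6(Δ_1 - Δ_0) = 6
Clamped end conditions give two more equations: 2h_0·M_0 + h_0·M_1 = 6(Δ_0 - s'(0)) = -18 and h_1·M_1 + 2h_1·M_2 = 6(s'(2) - Δ_1) = -12.
Hence M_0 = -25/2, M_1 = 7, M_2 = -19/2.

-12.5000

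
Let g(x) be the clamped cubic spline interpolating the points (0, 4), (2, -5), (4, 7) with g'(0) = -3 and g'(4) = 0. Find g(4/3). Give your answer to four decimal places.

-3.6667

Write M_i for g''(x_i). With h_i = 2, 2 and divided differences Δ_i = -9/2, 6, the continuity of g' gives the tridiagonal system
  2·M_0 + 8·M_1 + 2·M_2 = 6(Δ_1 - Δ_0) = 63
Clamped end conditions give two more equations: 2h_0·M_0 + h_0·M_1 = 6(Δ_0 - g'(0)) = -9 and h_1·M_1 + 2h_1·M_2 = 6(g'(4) - Δ_1) = -36.
Solving: M_0 = -75/8, M_1 = 57/4, M_2 = -129/8.
On [0, 2], g(x) = 4 - 3·x - 75/16·x² + 63/32·x³.
With x = 4/3: g(4/3) = -11/3.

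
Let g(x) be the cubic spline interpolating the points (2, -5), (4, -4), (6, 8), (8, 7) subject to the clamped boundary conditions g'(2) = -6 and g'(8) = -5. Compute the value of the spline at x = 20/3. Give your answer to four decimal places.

9.6765

Let M_i = g''(x_i). Step sizes h_i = 2, 2, 2; slopes of the chords Δ_i = (y_(i+1) - y_i)/h_i = 1/2, 6, -1/2.
  2·M_0 + 8·M_1 + 2·M_2 = 6(Δ_1 - Δ_0) = 33
  2·M_1 + 8·M_2 + 2·M_3 = 6(Δ_2 - Δ_1) = -39
Clamped end conditions give two more equations: 2h_0·M_0 + h_0·M_1 = 6(Δ_0 - g'(2)) = 39 and h_2·M_2 + 2h_2·M_3 = 6(g'(8) - Δ_2) = -27.
Forward elimination and back-substitution give M_0 = 122/15, M_1 = 97/30, M_2 = -137/30, M_3 = -67/15.
On [6, 8], g(x) = 8 + 121/30·(x - 6) - 137/60·(x - 6)² + 1/120·(x - 6)³.
With (x - 6) = 2/3: g(20/3) = 3919/405.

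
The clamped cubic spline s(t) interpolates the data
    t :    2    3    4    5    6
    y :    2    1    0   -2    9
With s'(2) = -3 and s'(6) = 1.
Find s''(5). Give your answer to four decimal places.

33.7857

Put M_i = s'' at the i-th knot. Here h = (1, 1, 1, 1) and Δ = (-1, -1, -2, 11), so the interior equations h_(i-1)·M_(i-1) + 2(h_(i-1)+h_i)·M_i + h_i·M_(i+1) = 6(Δ_i − Δ_(i-1)) read
  1·M_0 + 4·M_1 + 1·M_2 = 6(Δ_1 - Δ_0) = 0
  1·M_1 + 4·M_2 + 1·M_3 = 6(Δ_2 - Δ_1) = -6
  1·M_2 + 4·M_3 + 1·M_4 = 6(Δ_3 - Δ_2) = 78
Clamped end conditions give two more equations: 2h_0·M_0 + h_0·M_1 = 6(Δ_0 - s'(2)) = 12 and h_3·M_3 + 2h_3·M_4 = 6(s'(6) - Δ_3) = -60.
Hence M_0 = 151/28, M_1 = 17/14, M_2 = -41/4, M_3 = 473/14, M_4 = -1313/28.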